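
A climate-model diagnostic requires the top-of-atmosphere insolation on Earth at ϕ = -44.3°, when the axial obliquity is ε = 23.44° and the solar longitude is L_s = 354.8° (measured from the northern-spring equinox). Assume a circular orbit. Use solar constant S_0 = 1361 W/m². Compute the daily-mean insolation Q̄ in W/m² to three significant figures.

Solar declination: sin δ = sin ε · sin L_s = sin 23.44° × sin 354.8° = -0.03605, so δ = -2.066°.
cos h₀ = −tan(-44.3°) tan(-2.066°) = -0.0352, h₀ = 1.6060 rad.
Bracket: h₀ sin ϕ sin δ + cos ϕ cos δ sin h₀ = 1.6060×-0.69842×-0.03605 + 0.71569×0.99935×0.99938 = 0.040436 + 0.714781 = 0.755217.
Q̄ = (S_0/π) × [bracket] = (1361/π) × 0.755217 = 327.2 W/m².

Q̄ ≈ 327 W/m²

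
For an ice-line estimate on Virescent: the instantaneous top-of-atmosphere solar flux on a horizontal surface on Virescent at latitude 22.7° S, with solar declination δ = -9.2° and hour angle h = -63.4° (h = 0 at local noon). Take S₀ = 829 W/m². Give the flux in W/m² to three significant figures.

389 W/m²

cos θ_z = sin φ sin δ + cos φ cos δ cos h = 0.061699 + 0.407761 = 0.469460.
Flux = S₀ · cos θ_z = 829 × 0.469460 = 389.2 W/m².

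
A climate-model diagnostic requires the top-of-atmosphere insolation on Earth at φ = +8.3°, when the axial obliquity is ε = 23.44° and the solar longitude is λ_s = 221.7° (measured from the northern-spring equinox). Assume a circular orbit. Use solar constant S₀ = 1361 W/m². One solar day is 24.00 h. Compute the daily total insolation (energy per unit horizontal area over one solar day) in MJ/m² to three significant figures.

Solar declination: sin δ = sin ε · sin λ_s = sin 23.44° × sin 221.7° = -0.26462, so δ = -15.344°.
cos H₀ = −tan(+8.3°) tan(-15.344°) = 0.0400, H₀ = 1.5308 rad.
Bracket: H₀ sin φ sin δ + cos φ cos δ sin H₀ = 1.5308×0.14436×-0.26462 + 0.98953×0.96435×0.99920 = -0.058477 + 0.953490 = 0.895013.
Q̄ = (S₀/π) × [bracket] = (1361/π) × 0.895013 = 387.74 W/m².
Daily total = Q̄ × 24.00 h × 3600 s/h = 387.74 × 24.00 × 3600 / 10⁶ = 33.50 MJ/m².

33.5 MJ/m²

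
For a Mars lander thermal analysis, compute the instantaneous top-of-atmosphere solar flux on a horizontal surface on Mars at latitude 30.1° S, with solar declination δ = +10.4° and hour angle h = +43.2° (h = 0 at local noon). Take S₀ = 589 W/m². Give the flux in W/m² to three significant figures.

312 W/m²

cos θ_z = sin φ sin δ + cos φ cos δ cos h = -0.090532 + 0.620307 = 0.529775.
Flux = S₀ · cos θ_z = 589 × 0.529775 = 312.0 W/m².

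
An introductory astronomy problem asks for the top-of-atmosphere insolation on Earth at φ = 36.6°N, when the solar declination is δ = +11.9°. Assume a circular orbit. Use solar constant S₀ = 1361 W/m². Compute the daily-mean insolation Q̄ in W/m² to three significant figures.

cos H₀ = −tan(+36.6°) tan(+11.900°) = -0.1565, H₀ = 1.7279 rad.
Bracket: H₀ sin φ sin δ + cos φ cos δ sin H₀ = 1.7279×0.59622×0.20620 + 0.80282×0.97851×0.98768 = 0.212429 + 0.775889 = 0.988318.
Q̄ = (S₀/π) × [bracket] = (1361/π) × 0.988318 = 428.2 W/m².

Q̄ ≈ 428 W/m²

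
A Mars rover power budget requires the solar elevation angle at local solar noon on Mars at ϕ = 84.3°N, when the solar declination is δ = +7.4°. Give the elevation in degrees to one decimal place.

At local noon the hour angle is zero, so the zenith angle equals |ϕ − δ| = |+84.3° − (+7.400°)| = 76.900°.
Elevation = 90° − 76.900° = 13.1°.

13.1°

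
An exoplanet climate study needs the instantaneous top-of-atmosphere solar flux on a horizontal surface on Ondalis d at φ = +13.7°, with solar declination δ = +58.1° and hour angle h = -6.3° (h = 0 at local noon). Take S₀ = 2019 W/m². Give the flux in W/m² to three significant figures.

1.44e+03 W/m²

cos θ_z = sin φ sin δ + cos φ cos δ cos h = 0.201069 + 0.510303 = 0.711372.
Flux = S₀ · cos θ_z = 2019 × 0.711372 = 1436 W/m².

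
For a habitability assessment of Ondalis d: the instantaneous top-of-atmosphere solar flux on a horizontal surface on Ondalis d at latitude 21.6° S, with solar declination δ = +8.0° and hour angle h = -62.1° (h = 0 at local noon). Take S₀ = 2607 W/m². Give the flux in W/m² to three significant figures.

990 W/m²

cos θ_z = sin φ sin δ + cos φ cos δ cos h = -0.051233 + 0.430836 = 0.379603.
Flux = S₀ · cos θ_z = 2607 × 0.379603 = 989.6 W/m².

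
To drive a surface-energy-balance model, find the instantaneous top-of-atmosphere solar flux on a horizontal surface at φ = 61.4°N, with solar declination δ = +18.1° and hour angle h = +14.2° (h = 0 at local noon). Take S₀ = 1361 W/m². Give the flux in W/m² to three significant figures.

972 W/m²

cos θ_z = sin φ sin δ + cos φ cos δ cos h = 0.272769 + 0.441102 = 0.713871.
Flux = S₀ · cos θ_z = 1361 × 0.713871 = 971.6 W/m².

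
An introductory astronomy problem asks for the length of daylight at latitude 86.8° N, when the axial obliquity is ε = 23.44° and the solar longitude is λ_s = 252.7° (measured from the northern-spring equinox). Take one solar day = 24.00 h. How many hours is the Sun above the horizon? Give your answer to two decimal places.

0.00 h

Solar declination: sin δ = sin ε · sin λ_s = sin 23.44° × sin 252.7° = -0.37979, so δ = -22.321°.
cos H₀ = −tan φ · tan δ = 7.3433 ≥ 1, so the Sun never rises (polar night) and H₀ = 0.
Daylight = 2H₀/(2π) × 24.00 h = (0.0000/π) × 24.00 = 0.00 h.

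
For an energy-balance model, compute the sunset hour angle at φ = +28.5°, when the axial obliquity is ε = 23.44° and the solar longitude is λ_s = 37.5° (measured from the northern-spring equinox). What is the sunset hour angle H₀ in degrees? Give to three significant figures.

H₀ = 97.8°

Solar declination: sin δ = sin ε · sin λ_s = sin 23.44° × sin 37.5° = 0.24216, so δ = +14.014°.
cos H₀ = −tan φ · tan δ = −tan(+28.5°) × tan(+14.014°) = -0.1355, so H₀ = 1.7067 rad = 97.79°.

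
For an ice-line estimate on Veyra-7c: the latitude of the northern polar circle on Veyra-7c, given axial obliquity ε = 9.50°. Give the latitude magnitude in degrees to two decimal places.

The polar circle is the lowest latitude that experiences at least one full rotation of continuous daylight at the northern-summer solstice; it lies at |ϕ| = 90° − ε = 90° − 9.50° = 80.50°.

80.50°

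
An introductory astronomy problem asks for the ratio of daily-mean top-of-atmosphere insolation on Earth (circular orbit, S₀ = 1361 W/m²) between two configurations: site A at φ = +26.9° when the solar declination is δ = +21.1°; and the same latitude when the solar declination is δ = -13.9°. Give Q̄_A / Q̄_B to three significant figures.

— Configuration A (φ=+26.9°):
cos H₀ = −tan(+26.9°) tan(+21.100°) = -0.1958, H₀ = 1.7678 rad.
Bracket: H₀ sin φ sin δ + cos φ cos δ sin H₀ = 1.7678×0.45243×0.36000 + 0.89180×0.93295×0.98065 = 0.287930 + 0.815906 = 1.103836.
Q̄ = (S₀/π) × [bracket] = (1361/π) × 1.103836 = 478.20 W/m².
— Configuration B (φ=+26.9°):
cos H₀ = −tan(+26.9°) tan(-13.900°) = 0.1256, H₀ = 1.4449 rad.
Bracket: H₀ sin φ sin δ + cos φ cos δ sin H₀ = 1.4449×0.45243×-0.24023 + 0.89180×0.97072×0.99209 = -0.157042 + 0.858841 = 0.701799.
Q̄ = (S₀/π) × [bracket] = (1361/π) × 0.701799 = 304.03 W/m².
Ratio Q̄_A / Q̄_B = 478.20 / 304.03 = 1.573.

Q̄_A / Q̄_B ≈ 1.57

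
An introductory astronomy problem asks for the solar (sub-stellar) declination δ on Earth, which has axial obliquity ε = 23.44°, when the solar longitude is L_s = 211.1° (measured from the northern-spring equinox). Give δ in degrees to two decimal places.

δ = -11.86°

sin δ = sin ε · sin L_s = sin 23.44° × sin 211.1° = -0.205471.
δ = arcsin(-0.205471) = -11.86°.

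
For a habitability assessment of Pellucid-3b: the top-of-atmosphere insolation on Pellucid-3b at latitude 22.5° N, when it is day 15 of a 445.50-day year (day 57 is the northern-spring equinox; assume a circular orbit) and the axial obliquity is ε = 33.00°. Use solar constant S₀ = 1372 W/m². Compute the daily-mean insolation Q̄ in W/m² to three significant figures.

Q̄ ≈ 308 W/m²

Solar longitude: λ_s = 360° × (15 − 57)/445.50 = -33.939°, i.e. -33.939° + 360° = 326.061°.
sin δ = sin 33.00° × sin 326.061° = -0.30408, so δ = -17.703°.
cos H₀ = −tan(+22.5°) tan(-17.703°) = 0.1322, H₀ = 1.4382 rad.
Bracket: H₀ sin φ sin δ + cos φ cos δ sin H₀ = 1.4382×0.38268×-0.30408 + 0.92388×0.95265×0.99122 = -0.167357 + 0.872407 = 0.705050.
Q̄ = (S₀/π) × [bracket] = (1372/π) × 0.705050 = 307.9 W/m².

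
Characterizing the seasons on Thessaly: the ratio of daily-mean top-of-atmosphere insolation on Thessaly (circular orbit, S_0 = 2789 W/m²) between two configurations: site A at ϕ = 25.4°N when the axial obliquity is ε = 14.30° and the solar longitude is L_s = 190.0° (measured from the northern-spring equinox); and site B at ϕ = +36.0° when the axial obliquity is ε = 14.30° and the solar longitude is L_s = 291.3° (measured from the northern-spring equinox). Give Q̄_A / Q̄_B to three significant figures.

— Configuration A (ϕ=+25.4°):
Solar declination: sin δ = sin ε · sin L_s = sin 14.30° × sin 190.0° = -0.04289, so δ = -2.458°.
cos h₀ = −tan(+25.4°) tan(-2.458°) = 0.0204, h₀ = 1.5504 rad.
Bracket: h₀ sin ϕ sin δ + cos ϕ cos δ sin h₀ = 1.5504×0.42894×-0.04289 + 0.90334×0.99908×0.99979 = -0.028523 + 0.902319 = 0.873796.
Q̄ = (S_0/π) × [bracket] = (2789/π) × 0.873796 = 775.73 W/m².
— Configuration B (ϕ=+36.0°):
Solar declination: sin δ = sin ε · sin L_s = sin 14.30° × sin 291.3° = -0.23013, so δ = -13.305°.
cos h₀ = −tan(+36.0°) tan(-13.305°) = 0.1718, h₀ = 1.3981 rad.
Bracket: h₀ sin ϕ sin δ + cos ϕ cos δ sin h₀ = 1.3981×0.58779×-0.23013 + 0.80902×0.97316×0.98513 = -0.189118 + 0.775599 = 0.586481.
Q̄ = (S_0/π) × [bracket] = (2789/π) × 0.586481 = 520.66 W/m².
Ratio Q̄_A / Q̄_B = 775.73 / 520.66 = 1.490.

Q̄_A / Q̄_B ≈ 1.49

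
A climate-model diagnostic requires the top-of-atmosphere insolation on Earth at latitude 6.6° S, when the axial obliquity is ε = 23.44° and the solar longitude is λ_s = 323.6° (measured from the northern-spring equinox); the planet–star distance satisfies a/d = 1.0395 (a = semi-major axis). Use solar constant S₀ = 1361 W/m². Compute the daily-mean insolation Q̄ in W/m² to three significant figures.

Q̄ ≈ 472 W/m²

Solar declination: sin δ = sin ε · sin λ_s = sin 23.44° × sin 323.6° = -0.23606, so δ = -13.654°.
cos H₀ = −tan(-6.6°) tan(-13.654°) = -0.0281, H₀ = 1.5989 rad.
Bracket: H₀ sin φ sin δ + cos φ cos δ sin H₀ = 1.5989×-0.11494×-0.23606 + 0.99337×0.97174×0.99960 = 0.043383 + 0.964911 = 1.008294.
Inverse-square distance factor (a/d)² = 1.0395² = 1.080560.
Q̄ = (S₀/π) × 1.080560 × [bracket] = (1361/π) × 1.080560 × 1.008294 = 472.0 W/m².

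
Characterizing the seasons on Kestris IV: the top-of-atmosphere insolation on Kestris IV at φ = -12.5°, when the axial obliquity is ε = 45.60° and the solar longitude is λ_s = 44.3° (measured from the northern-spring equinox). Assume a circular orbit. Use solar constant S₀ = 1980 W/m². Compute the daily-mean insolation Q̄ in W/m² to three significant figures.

Solar declination: sin δ = sin ε · sin λ_s = sin 45.60° × sin 44.3° = 0.49900, so δ = +29.934°.
cos H₀ = −tan(-12.5°) tan(+29.934°) = 0.1277, H₀ = 1.4428 rad.
Bracket: H₀ sin φ sin δ + cos φ cos δ sin H₀ = 1.4428×-0.21644×0.49900 + 0.97630×0.86660×0.99182 = -0.155828 + 0.839141 = 0.683313.
Q̄ = (S₀/π) × [bracket] = (1980/π) × 0.683313 = 430.7 W/m².

Q̄ ≈ 431 W/m²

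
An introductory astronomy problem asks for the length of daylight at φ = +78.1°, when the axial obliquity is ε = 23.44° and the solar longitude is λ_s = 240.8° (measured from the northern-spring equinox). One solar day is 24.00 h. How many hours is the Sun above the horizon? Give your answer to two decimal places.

0.00 h

Solar declination: sin δ = sin ε · sin λ_s = sin 23.44° × sin 240.8° = -0.34724, so δ = -20.318°.
cos H₀ = −tan φ · tan δ = 1.7571 ≥ 1, so the Sun never rises (polar night) and H₀ = 0.
Daylight = 2H₀/(2π) × 24.00 h = (0.0000/π) × 24.00 = 0.00 h.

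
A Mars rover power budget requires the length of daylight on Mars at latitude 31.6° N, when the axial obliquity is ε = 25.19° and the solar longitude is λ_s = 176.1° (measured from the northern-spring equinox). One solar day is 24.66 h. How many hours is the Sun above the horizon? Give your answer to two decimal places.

12.47 h

Solar declination: sin δ = sin ε · sin λ_s = sin 25.19° × sin 176.1° = 0.02895, so δ = +1.659°.
cos H₀ = −tan φ · tan δ = −tan(+31.6°) × tan(+1.659°) = -0.0178, so H₀ = 1.5886 rad = 91.02°.
Daylight = 2H₀/(2π) × 24.66 h = (1.5886/π) × 24.66 = 12.47 h.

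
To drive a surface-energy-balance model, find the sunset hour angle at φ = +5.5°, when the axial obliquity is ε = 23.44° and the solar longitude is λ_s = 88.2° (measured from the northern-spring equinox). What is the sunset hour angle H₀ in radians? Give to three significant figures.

H₀ = 1.61 rad

Solar declination: sin δ = sin ε · sin λ_s = sin 23.44° × sin 88.2° = 0.39759, so δ = +23.428°.
cos H₀ = −tan φ · tan δ = −tan(+5.5°) × tan(+23.428°) = -0.0417, so H₀ = 1.6125 rad = 92.39°.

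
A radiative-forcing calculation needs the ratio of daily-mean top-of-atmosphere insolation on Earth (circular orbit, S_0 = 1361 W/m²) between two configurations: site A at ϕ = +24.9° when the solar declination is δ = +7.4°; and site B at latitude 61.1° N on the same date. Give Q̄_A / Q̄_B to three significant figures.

Q̄_A / Q̄_B ≈ 1.47

— Configuration A (ϕ=+24.9°):
cos h₀ = −tan(+24.9°) tan(+7.400°) = -0.0603, h₀ = 1.6311 rad.
Bracket: h₀ sin ϕ sin δ + cos ϕ cos δ sin h₀ = 1.6311×0.42104×0.12880 + 0.90704×0.99167×0.99818 = 0.088454 + 0.897847 = 0.986301.
Q̄ = (S_0/π) × [bracket] = (1361/π) × 0.986301 = 427.29 W/m².
— Configuration B (ϕ=+61.1°):
cos h₀ = −tan(+61.1°) tan(+7.400°) = -0.2353, h₀ = 1.8083 rad.
Bracket: h₀ sin ϕ sin δ + cos ϕ cos δ sin h₀ = 1.8083×0.87546×0.12880 + 0.48328×0.99167×0.97193 = 0.203903 + 0.465802 = 0.669705.
Q̄ = (S_0/π) × [bracket] = (1361/π) × 0.669705 = 290.13 W/m².
Ratio Q̄_A / Q̄_B = 427.29 / 290.13 = 1.473.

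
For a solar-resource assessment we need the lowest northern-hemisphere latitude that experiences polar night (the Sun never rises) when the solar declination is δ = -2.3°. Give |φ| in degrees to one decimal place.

|φ| = 87.7°

Polar night requires cos H₀ = −tan φ tan δ ≥ 1, i.e. tan φ tan δ ≤ −1.
The boundary is |tan φ| · |tan δ| = 1, so |φ| = 90° − |δ| = 90° − 2.3° = 87.7° in the northern hemisphere.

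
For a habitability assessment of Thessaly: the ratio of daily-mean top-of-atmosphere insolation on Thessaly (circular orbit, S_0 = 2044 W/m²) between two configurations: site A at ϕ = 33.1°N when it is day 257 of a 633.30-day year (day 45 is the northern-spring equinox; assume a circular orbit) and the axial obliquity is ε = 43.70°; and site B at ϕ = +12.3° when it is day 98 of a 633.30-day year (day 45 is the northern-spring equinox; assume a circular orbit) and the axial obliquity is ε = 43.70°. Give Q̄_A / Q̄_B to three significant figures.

— Configuration A (ϕ=+33.1°):
Solar longitude: L_s = 360° × (257 − 45)/633.30 = 120.512°.
sin δ = sin 43.70° × sin 120.512° = 0.59521, so δ = +36.528°.
cos h₀ = −tan(+33.1°) tan(+36.528°) = -0.4829, h₀ = 2.0747 rad.
Bracket: h₀ sin ϕ sin δ + cos ϕ cos δ sin h₀ = 2.0747×0.54610×0.59521 + 0.83772×0.80357×0.87569 = 0.674369 + 0.589485 = 1.263854.
Q̄ = (S_0/π) × [bracket] = (2044/π) × 1.263854 = 822.30 W/m².
— Configuration B (ϕ=+12.3°):
Solar longitude: L_s = 360° × (98 − 45)/633.30 = 30.128°.
sin δ = sin 43.70° × sin 30.128° = 0.34678, so δ = +20.290°.
cos h₀ = −tan(+12.3°) tan(+20.290°) = -0.0806, h₀ = 1.6515 rad.
Bracket: h₀ sin ϕ sin δ + cos ϕ cos δ sin h₀ = 1.6515×0.21303×0.34678 + 0.97705×0.93795×0.99675 = 0.122004 + 0.913446 = 1.035450.
Q̄ = (S_0/π) × [bracket] = (2044/π) × 1.035450 = 673.69 W/m².
Ratio Q̄_A / Q̄_B = 822.30 / 673.69 = 1.221.

Q̄_A / Q̄_B ≈ 1.22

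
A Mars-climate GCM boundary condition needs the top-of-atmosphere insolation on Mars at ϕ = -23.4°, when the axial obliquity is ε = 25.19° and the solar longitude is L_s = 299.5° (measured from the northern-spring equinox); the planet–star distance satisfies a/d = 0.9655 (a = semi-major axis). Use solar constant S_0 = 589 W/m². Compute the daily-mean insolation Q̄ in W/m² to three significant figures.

Solar declination: sin δ = sin ε · sin L_s = sin 25.19° × sin 299.5° = -0.37044, so δ = -21.743°.
cos h₀ = −tan(-23.4°) tan(-21.743°) = -0.1726, h₀ = 1.7442 rad.
Bracket: h₀ sin ϕ sin δ + cos ϕ cos δ sin h₀ = 1.7442×-0.39715×-0.37044 + 0.91775×0.92886×0.98500 = 0.256607 + 0.839674 = 1.096281.
Inverse-square distance factor (a/d)² = 0.9655² = 0.932190.
Q̄ = (S_0/π) × 0.932190 × [bracket] = (589/π) × 0.932190 × 1.096281 = 191.6 W/m².

Q̄ ≈ 192 W/m²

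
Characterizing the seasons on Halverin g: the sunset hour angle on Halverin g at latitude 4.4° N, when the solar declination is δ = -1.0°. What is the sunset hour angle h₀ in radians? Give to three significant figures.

h₀ = 1.57 rad

cos h₀ = −tan ϕ · tan δ = −tan(+4.4°) × tan(-1.000°) = 0.0013, so h₀ = 1.5695 rad = 89.92°.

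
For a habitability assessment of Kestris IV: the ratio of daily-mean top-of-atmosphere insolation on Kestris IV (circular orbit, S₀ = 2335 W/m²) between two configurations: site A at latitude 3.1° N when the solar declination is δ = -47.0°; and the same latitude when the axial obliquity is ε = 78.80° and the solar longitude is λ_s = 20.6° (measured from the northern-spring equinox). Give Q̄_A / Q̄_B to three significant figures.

Q̄_A / Q̄_B ≈ 0.641

— Configuration A (φ=+3.1°):
cos H₀ = −tan(+3.1°) tan(-47.000°) = 0.0581, H₀ = 1.5127 rad.
Bracket: H₀ sin φ sin δ + cos φ cos δ sin H₀ = 1.5127×0.05408×-0.73135 + 0.99854×0.68200×0.99831 = -0.059829 + 0.679853 = 0.620024.
Q̄ = (S₀/π) × [bracket] = (2335/π) × 0.620024 = 460.84 W/m².
— Configuration B (φ=+3.1°):
Solar declination: sin δ = sin ε · sin λ_s = sin 78.80° × sin 20.6° = 0.34514, so δ = +20.190°.
cos H₀ = −tan(+3.1°) tan(+20.190°) = -0.0199, H₀ = 1.5907 rad.
Bracket: H₀ sin φ sin δ + cos φ cos δ sin H₀ = 1.5907×0.05408×0.34514 + 0.99854×0.93855×0.99980 = 0.029691 + 0.936992 = 0.966683.
Q̄ = (S₀/π) × [bracket] = (2335/π) × 0.966683 = 718.49 W/m².
Ratio Q̄_A / Q̄_B = 460.84 / 718.49 = 0.6414.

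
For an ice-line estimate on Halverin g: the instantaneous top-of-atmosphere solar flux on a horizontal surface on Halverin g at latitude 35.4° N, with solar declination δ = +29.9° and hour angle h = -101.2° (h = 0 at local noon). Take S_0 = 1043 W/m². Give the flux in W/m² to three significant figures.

158 W/m²

cos θ_z = sin ϕ sin δ + cos ϕ cos δ cos h = 0.288765 + -0.137252 = 0.151513.
Flux = S_0 · cos θ_z = 1043 × 0.151513 = 158.0 W/m².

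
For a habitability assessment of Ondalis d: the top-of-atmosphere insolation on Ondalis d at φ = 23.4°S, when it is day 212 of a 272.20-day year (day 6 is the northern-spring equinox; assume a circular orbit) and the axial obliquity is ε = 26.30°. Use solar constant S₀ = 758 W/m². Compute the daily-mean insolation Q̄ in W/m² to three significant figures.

Q̄ ≈ 270 W/m²

Solar longitude: λ_s = 360° × (212 − 6)/272.20 = 272.447°.
sin δ = sin 26.30° × sin 272.447° = -0.44267, so δ = -26.274°.
cos H₀ = −tan(-23.4°) tan(-26.274°) = -0.2136, H₀ = 1.7861 rad.
Bracket: H₀ sin φ sin δ + cos φ cos δ sin H₀ = 1.7861×-0.39715×-0.44267 + 0.91775×0.89669×0.97691 = 0.314008 + 0.803936 = 1.117944.
Q̄ = (S₀/π) × [bracket] = (758/π) × 1.117944 = 269.7 W/m².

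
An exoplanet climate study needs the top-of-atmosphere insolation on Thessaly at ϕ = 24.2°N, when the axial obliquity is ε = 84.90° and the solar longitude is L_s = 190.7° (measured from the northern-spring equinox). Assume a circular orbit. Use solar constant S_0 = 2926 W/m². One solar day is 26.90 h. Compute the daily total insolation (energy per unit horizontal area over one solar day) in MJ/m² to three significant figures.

Solar declination: sin δ = sin ε · sin L_s = sin 84.90° × sin 190.7° = -0.18493, so δ = -10.657°.
cos h₀ = −tan(+24.2°) tan(-10.657°) = 0.0846, h₀ = 1.4861 rad.
Bracket: h₀ sin ϕ sin δ + cos ϕ cos δ sin h₀ = 1.4861×0.40992×-0.18493 + 0.91212×0.98275×0.99642 = -0.112656 + 0.893177 = 0.780521.
Q̄ = (S_0/π) × [bracket] = (2926/π) × 0.780521 = 726.96 W/m².
Daily total = Q̄ × 26.90 h × 3600 s/h = 726.96 × 26.90 × 3600 / 10⁶ = 70.40 MJ/m².

70.4 MJ/m²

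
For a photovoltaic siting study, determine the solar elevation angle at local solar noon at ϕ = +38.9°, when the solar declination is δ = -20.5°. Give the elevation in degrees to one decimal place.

At local noon the hour angle is zero, so the zenith angle equals |ϕ − δ| = |+38.9° − (-20.500°)| = 59.400°.
Elevation = 90° − 59.400° = 30.6°.

30.6°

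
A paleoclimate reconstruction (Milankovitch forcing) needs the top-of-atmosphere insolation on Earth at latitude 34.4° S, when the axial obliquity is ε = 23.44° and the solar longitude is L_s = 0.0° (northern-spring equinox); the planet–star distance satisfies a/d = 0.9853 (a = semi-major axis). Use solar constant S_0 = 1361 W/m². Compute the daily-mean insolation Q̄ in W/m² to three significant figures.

Solar declination: sin δ = sin ε · sin L_s = sin 23.44° × sin 0.0° = 0.00000, so δ = +0.000°.
cos h₀ = −tan(-34.4°) tan(+0.000°) = 0.0000, h₀ = 1.5708 rad.
Bracket: h₀ sin ϕ sin δ + cos ϕ cos δ sin h₀ = 1.5708×-0.56497×0.00000 + 0.82511×1.00000×1.00000 = -0.000000 + 0.825110 = 0.825110.
Inverse-square distance factor (a/d)² = 0.9853² = 0.970816.
Q̄ = (S_0/π) × 0.970816 × [bracket] = (1361/π) × 0.970816 × 0.825110 = 347.0 W/m².

Q̄ ≈ 347 W/m²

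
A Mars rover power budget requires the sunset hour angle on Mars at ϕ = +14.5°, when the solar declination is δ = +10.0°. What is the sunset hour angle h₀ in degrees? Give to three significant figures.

cos h₀ = −tan ϕ · tan δ = −tan(+14.5°) × tan(+10.000°) = -0.0456, so h₀ = 1.6164 rad = 92.61°.

h₀ = 92.6°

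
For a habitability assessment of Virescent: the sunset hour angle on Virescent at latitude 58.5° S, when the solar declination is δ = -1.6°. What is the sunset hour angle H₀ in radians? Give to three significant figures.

H₀ = 1.62 rad

cos H₀ = −tan φ · tan δ = −tan(-58.5°) × tan(-1.600°) = -0.0456, so H₀ = 1.6164 rad = 92.61°.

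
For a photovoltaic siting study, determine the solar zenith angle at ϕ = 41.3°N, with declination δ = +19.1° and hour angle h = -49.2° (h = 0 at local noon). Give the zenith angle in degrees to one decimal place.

θ_z = 47.2°

cos θ_z = sin ϕ sin δ + cos ϕ cos δ cos h = 0.215964 + 0.463867 = 0.679831.
θ_z = arccos(0.679831) = 47.2°.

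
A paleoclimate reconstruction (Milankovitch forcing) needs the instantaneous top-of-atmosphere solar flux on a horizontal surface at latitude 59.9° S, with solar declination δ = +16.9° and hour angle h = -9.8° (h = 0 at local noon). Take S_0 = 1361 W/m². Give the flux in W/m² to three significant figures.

cos θ_z = sin ϕ sin δ + cos ϕ cos δ cos h = -0.251501 + 0.472850 = 0.221349.
Flux = S_0 · cos θ_z = 1361 × 0.221349 = 301.3 W/m².

301 W/m²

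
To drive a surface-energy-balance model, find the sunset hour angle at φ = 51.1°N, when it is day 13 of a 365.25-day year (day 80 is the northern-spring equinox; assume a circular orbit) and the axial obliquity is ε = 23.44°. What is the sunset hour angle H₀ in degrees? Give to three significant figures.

H₀ = 61.1°

Solar longitude: λ_s = 360° × (13 − 80)/365.25 = -66.037°, i.e. -66.037° + 360° = 293.963°.
sin δ = sin 23.44° × sin 293.963° = -0.36350, so δ = -21.315°.
cos H₀ = −tan φ · tan δ = −tan(+51.1°) × tan(-21.315°) = 0.4836, so H₀ = 1.0661 rad = 61.08°.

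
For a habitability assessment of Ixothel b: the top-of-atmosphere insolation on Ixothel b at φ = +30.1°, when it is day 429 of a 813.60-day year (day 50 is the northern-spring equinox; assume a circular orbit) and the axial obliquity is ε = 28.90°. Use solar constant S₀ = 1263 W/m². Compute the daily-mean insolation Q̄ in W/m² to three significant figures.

Q̄ ≈ 379 W/m²

Solar longitude: λ_s = 360° × (429 − 50)/813.60 = 167.699°.
sin δ = sin 28.90° × sin 167.699° = 0.10296, so δ = +5.910°.
cos H₀ = −tan(+30.1°) tan(+5.910°) = -0.0600, H₀ = 1.6308 rad.
Bracket: H₀ sin φ sin δ + cos φ cos δ sin H₀ = 1.6308×0.50151×0.10296 + 0.86515×0.99469×0.99820 = 0.084207 + 0.859007 = 0.943214.
Q̄ = (S₀/π) × [bracket] = (1263/π) × 0.943214 = 379.2 W/m².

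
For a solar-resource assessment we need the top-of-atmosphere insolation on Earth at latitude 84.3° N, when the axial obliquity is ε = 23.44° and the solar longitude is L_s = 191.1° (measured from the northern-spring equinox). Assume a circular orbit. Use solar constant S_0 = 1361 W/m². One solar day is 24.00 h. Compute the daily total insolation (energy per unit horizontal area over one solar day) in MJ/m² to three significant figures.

0.391 MJ/m²

Solar declination: sin δ = sin ε · sin L_s = sin 23.44° × sin 191.1° = -0.07658, so δ = -4.392°.
cos h₀ = −tan(+84.3°) tan(-4.392°) = 0.7695, h₀ = 0.6927 rad.
Bracket: h₀ sin ϕ sin δ + cos ϕ cos δ sin h₀ = 0.6927×0.99506×-0.07658 + 0.09932×0.99706×0.63862 = -0.052785 + 0.063241 = 0.010456.
Q̄ = (S_0/π) × [bracket] = (1361/π) × 0.010456 = 4.5297 W/m².
Daily total = Q̄ × 24.00 h × 3600 s/h = 4.5297 × 24.00 × 3600 / 10⁶ = 0.3914 MJ/m².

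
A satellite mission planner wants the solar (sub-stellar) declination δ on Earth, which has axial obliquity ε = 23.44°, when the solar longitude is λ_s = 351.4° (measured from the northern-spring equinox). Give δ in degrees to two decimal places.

sin δ = sin ε · sin λ_s = sin 23.44° × sin 351.4° = -0.059483.
δ = arcsin(-0.059483) = -3.41°.

δ = -3.41°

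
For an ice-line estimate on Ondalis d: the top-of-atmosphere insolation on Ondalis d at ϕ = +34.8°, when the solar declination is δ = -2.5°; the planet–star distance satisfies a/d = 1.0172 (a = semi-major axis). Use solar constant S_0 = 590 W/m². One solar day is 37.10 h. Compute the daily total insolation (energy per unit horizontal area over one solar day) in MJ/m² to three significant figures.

20.3 MJ/m²

cos h₀ = −tan(+34.8°) tan(-2.500°) = 0.0303, h₀ = 1.5404 rad.
Bracket: h₀ sin ϕ sin δ + cos ϕ cos δ sin h₀ = 1.5404×0.57071×-0.04362 + 0.82115×0.99905×0.99954 = -0.038347 + 0.819993 = 0.781646.
Inverse-square distance factor (a/d)² = 1.0172² = 1.034696.
Q̄ = (S_0/π) × 1.034696 × [bracket] = (590/π) × 1.034696 × 0.781646 = 151.89 W/m².
Daily total = Q̄ × 37.10 h × 3600 s/h = 151.89 × 37.10 × 3600 / 10⁶ = 20.29 MJ/m².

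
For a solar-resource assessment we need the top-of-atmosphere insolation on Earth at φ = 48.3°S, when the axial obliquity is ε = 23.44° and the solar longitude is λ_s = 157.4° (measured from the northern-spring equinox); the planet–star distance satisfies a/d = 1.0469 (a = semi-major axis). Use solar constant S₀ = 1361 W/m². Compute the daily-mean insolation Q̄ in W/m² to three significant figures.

Q̄ ≈ 232 W/m²

Solar declination: sin δ = sin ε · sin λ_s = sin 23.44° × sin 157.4° = 0.15287, so δ = +8.793°.
cos H₀ = −tan(-48.3°) tan(+8.793°) = 0.1736, H₀ = 1.3963 rad.
Bracket: H₀ sin φ sin δ + cos φ cos δ sin H₀ = 1.3963×-0.74664×0.15287 + 0.66523×0.98825×0.98481 = -0.159372 + 0.647427 = 0.488055.
Inverse-square distance factor (a/d)² = 1.0469² = 1.096000.
Q̄ = (S₀/π) × 1.096000 × [bracket] = (1361/π) × 1.096000 × 0.488055 = 231.7 W/m².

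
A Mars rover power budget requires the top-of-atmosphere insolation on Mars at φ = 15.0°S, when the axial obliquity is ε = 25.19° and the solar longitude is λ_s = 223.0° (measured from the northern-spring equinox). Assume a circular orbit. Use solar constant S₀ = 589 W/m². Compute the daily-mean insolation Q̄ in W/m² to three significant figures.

Solar declination: sin δ = sin ε · sin λ_s = sin 25.19° × sin 223.0° = -0.29027, so δ = -16.874°.
cos H₀ = −tan(-15.0°) tan(-16.874°) = -0.0813, H₀ = 1.6522 rad.
Bracket: H₀ sin φ sin δ + cos φ cos δ sin H₀ = 1.6522×-0.25882×-0.29027 + 0.96593×0.95694×0.99669 = 0.124126 + 0.921277 = 1.045403.
Q̄ = (S₀/π) × [bracket] = (589/π) × 1.045403 = 196.0 W/m².

Q̄ ≈ 196 W/m²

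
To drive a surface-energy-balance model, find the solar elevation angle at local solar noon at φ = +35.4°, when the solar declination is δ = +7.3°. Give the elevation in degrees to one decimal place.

At local noon the hour angle is zero, so the zenith angle equals |φ − δ| = |+35.4° − (+7.300°)| = 28.100°.
Elevation = 90° − 28.100° = 61.9°.

61.9°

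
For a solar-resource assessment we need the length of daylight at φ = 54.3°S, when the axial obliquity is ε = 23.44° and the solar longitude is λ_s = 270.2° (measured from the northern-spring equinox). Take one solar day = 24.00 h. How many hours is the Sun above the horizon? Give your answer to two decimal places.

16.95 h

Solar declination: sin δ = sin ε · sin λ_s = sin 23.44° × sin 270.2° = -0.39779, so δ = -23.440°.
cos H₀ = −tan φ · tan δ = −tan(-54.3°) × tan(-23.440°) = -0.6034, so H₀ = 2.2185 rad = 127.11°.
Daylight = 2H₀/(2π) × 24.00 h = (2.2185/π) × 24.00 = 16.95 h.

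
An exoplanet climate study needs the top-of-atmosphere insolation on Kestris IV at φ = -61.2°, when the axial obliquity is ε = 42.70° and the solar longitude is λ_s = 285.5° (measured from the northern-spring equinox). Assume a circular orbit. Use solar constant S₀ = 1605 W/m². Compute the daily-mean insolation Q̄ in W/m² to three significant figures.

Q̄ ≈ 919 W/m²

Solar declination: sin δ = sin ε · sin λ_s = sin 42.70° × sin 285.5° = -0.65350, so δ = -40.806°.
cos H₀ = −tan(-61.2°) tan(-40.806°) = -1.5704 ≤ −1 ⇒ polar day, H₀ = π.
Bracket: H₀ sin φ sin δ + cos φ cos δ sin H₀ = 3.1416×-0.87631×-0.65350 + 0.48175×0.75693×0.00000 = 1.799096 + 0.000000 = 1.799096.
Q̄ = (S₀/π) × [bracket] = (1605/π) × 1.799096 = 919.1 W/m².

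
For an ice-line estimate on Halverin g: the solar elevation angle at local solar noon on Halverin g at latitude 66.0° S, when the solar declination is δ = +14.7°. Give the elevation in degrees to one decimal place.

At local noon the hour angle is zero, so the zenith angle equals |ϕ − δ| = |-66.0° − (+14.700°)| = 80.700°.
Elevation = 90° − 80.700° = 9.3°.

9.3°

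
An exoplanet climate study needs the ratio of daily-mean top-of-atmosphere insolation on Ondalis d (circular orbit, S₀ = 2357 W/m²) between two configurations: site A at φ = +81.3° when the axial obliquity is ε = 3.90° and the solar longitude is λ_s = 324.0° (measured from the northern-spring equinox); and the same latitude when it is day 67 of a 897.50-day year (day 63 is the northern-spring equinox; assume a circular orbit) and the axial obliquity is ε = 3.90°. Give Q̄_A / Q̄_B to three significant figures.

Q̄_A / Q̄_B ≈ 0.611

— Configuration A (φ=+81.3°):
Solar declination: sin δ = sin ε · sin λ_s = sin 3.90° × sin 324.0° = -0.03998, so δ = -2.291°.
cos H₀ = −tan(+81.3°) tan(-2.291°) = 0.2615, H₀ = 1.3063 rad.
Bracket: H₀ sin φ sin δ + cos φ cos δ sin H₀ = 1.3063×0.98849×-0.03998 + 0.15126×0.99920×0.96521 = -0.051625 + 0.145881 = 0.094256.
Q̄ = (S₀/π) × [bracket] = (2357/π) × 0.094256 = 70.716 W/m².
— Configuration B (φ=+81.3°):
Solar longitude: λ_s = 360° × (67 − 63)/897.50 = 1.604°.
sin δ = sin 3.90° × sin 1.604° = 0.00190, so δ = +0.109°.
cos H₀ = −tan(+81.3°) tan(+0.109°) = -0.0124, H₀ = 1.5832 rad.
Bracket: H₀ sin φ sin δ + cos φ cos δ sin H₀ = 1.5832×0.98849×0.00190 + 0.15126×1.00000×0.99992 = 0.002973 + 0.151248 = 0.154221.
Q̄ = (S₀/π) × [bracket] = (2357/π) × 0.154221 = 115.71 W/m².
Ratio Q̄_A / Q̄_B = 70.716 / 115.71 = 0.6111.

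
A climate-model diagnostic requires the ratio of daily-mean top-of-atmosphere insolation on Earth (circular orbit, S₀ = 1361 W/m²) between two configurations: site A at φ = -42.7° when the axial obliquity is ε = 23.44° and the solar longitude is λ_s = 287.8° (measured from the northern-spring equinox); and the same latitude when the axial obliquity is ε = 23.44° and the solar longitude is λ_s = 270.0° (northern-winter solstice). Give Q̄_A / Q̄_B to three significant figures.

— Configuration A (φ=-42.7°):
Solar declination: sin δ = sin ε · sin λ_s = sin 23.44° × sin 287.8° = -0.37875, so δ = -22.256°.
cos H₀ = −tan(-42.7°) tan(-22.256°) = -0.3776, H₀ = 1.9580 rad.
Bracket: H₀ sin φ sin δ + cos φ cos δ sin H₀ = 1.9580×-0.67816×-0.37875 + 0.73491×0.92550×0.92596 = 0.502918 + 0.629800 = 1.132718.
Q̄ = (S₀/π) × [bracket] = (1361/π) × 1.132718 = 490.72 W/m².
— Configuration B (φ=-42.7°):
Solar declination: sin δ = sin ε · sin λ_s = sin 23.44° × sin 270.0° = -0.39779, so δ = -23.440°.
cos H₀ = −tan(-42.7°) tan(-23.440°) = -0.4001, H₀ = 1.9824 rad.
Bracket: H₀ sin φ sin δ + cos φ cos δ sin H₀ = 1.9824×-0.67816×-0.39779 + 0.73491×0.91748×0.91648 = 0.534783 + 0.617951 = 1.152734.
Q̄ = (S₀/π) × [bracket] = (1361/π) × 1.152734 = 499.39 W/m².
Ratio Q̄_A / Q̄_B = 490.72 / 499.39 = 0.9826.

Q̄_A / Q̄_B ≈ 0.983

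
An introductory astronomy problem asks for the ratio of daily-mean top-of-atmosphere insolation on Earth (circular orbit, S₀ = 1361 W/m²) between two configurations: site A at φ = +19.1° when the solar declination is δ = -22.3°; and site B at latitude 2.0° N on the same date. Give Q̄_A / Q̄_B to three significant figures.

Q̄_A / Q̄_B ≈ 0.761

— Configuration A (φ=+19.1°):
cos H₀ = −tan(+19.1°) tan(-22.300°) = 0.1420, H₀ = 1.4283 rad.
Bracket: H₀ sin φ sin δ + cos φ cos δ sin H₀ = 1.4283×0.32722×-0.37946 + 0.94495×0.92521×0.98986 = -0.177348 + 0.865412 = 0.688064.
Q̄ = (S₀/π) × [bracket] = (1361/π) × 0.688064 = 298.08 W/m².
— Configuration B (φ=+2.0°):
cos H₀ = −tan(+2.0°) tan(-22.300°) = 0.0143, H₀ = 1.5565 rad.
Bracket: H₀ sin φ sin δ + cos φ cos δ sin H₀ = 1.5565×0.03490×-0.37946 + 0.99939×0.92521×0.99990 = -0.020613 + 0.924553 = 0.903940.
Q̄ = (S₀/π) × [bracket] = (1361/π) × 0.903940 = 391.60 W/m².
Ratio Q̄_A / Q̄_B = 298.08 / 391.60 = 0.7612.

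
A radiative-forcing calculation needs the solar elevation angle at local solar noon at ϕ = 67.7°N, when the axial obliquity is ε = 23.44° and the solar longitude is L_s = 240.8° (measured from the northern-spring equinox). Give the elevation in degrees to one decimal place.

Solar declination: sin δ = sin ε · sin L_s = sin 23.44° × sin 240.8° = -0.34724, so δ = -20.318°.
At local noon the hour angle is zero, so the zenith angle equals |ϕ − δ| = |+67.7° − (-20.318°)| = 88.018°.
Elevation = 90° − 88.018° = 2.0°.

2.0°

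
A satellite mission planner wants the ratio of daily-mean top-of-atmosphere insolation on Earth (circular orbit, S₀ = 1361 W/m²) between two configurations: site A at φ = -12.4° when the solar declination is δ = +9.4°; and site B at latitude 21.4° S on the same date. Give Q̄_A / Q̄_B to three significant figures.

Q̄_A / Q̄_B ≈ 1.10

— Configuration A (φ=-12.4°):
cos H₀ = −tan(-12.4°) tan(+9.400°) = 0.0364, H₀ = 1.5344 rad.
Bracket: H₀ sin φ sin δ + cos φ cos δ sin H₀ = 1.5344×-0.21474×0.16333 + 0.97667×0.98657×0.99934 = -0.053817 + 0.962917 = 0.909100.
Q̄ = (S₀/π) × [bracket] = (1361/π) × 0.909100 = 393.84 W/m².
— Configuration B (φ=-21.4°):
cos H₀ = −tan(-21.4°) tan(+9.400°) = 0.0649, H₀ = 1.5059 rad.
Bracket: H₀ sin φ sin δ + cos φ cos δ sin H₀ = 1.5059×-0.36488×0.16333 + 0.93106×0.98657×0.99789 = -0.089745 + 0.916618 = 0.826873.
Q̄ = (S₀/π) × [bracket] = (1361/π) × 0.826873 = 358.22 W/m².
Ratio Q̄_A / Q̄_B = 393.84 / 358.22 = 1.099.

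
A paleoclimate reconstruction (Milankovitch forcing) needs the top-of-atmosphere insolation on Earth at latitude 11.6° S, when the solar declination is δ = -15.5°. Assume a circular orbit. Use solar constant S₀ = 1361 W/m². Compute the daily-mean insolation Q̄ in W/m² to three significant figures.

cos H₀ = −tan(-11.6°) tan(-15.500°) = -0.0569, H₀ = 1.6278 rad.
Bracket: H₀ sin φ sin δ + cos φ cos δ sin H₀ = 1.6278×-0.20108×-0.26724 + 0.97958×0.96363×0.99838 = 0.087472 + 0.942423 = 1.029895.
Q̄ = (S₀/π) × [bracket] = (1361/π) × 1.029895 = 446.2 W/m².

Q̄ ≈ 446 W/m²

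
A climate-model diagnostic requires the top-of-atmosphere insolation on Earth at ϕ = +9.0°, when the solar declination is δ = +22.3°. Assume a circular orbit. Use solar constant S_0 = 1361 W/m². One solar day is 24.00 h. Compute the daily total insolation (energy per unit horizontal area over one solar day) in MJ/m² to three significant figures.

cos h₀ = −tan(+9.0°) tan(+22.300°) = -0.0650, h₀ = 1.6358 rad.
Bracket: h₀ sin ϕ sin δ + cos ϕ cos δ sin h₀ = 1.6358×0.15643×0.37946 + 0.98769×0.92521×0.99789 = 0.097099 + 0.911893 = 1.008992.
Q̄ = (S_0/π) × [bracket] = (1361/π) × 1.008992 = 437.12 W/m².
Daily total = Q̄ × 24.00 h × 3600 s/h = 437.12 × 24.00 × 3600 / 10⁶ = 37.77 MJ/m².

37.8 MJ/m²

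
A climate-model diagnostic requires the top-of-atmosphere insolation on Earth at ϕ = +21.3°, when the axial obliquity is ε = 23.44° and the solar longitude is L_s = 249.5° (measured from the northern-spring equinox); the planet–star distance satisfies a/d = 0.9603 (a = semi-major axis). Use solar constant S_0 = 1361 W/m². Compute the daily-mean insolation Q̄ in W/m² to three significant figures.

Solar declination: sin δ = sin ε · sin L_s = sin 23.44° × sin 249.5° = -0.37260, so δ = -21.876°.
cos h₀ = −tan(+21.3°) tan(-21.876°) = 0.1565, h₀ = 1.4136 rad.
Bracket: h₀ sin ϕ sin δ + cos ϕ cos δ sin h₀ = 1.4136×0.36325×-0.37260 + 0.93169×0.92799×0.98767 = -0.191326 + 0.853938 = 0.662612.
Inverse-square distance factor (a/d)² = 0.9603² = 0.922176.
Q̄ = (S_0/π) × 0.922176 × [bracket] = (1361/π) × 0.922176 × 0.662612 = 264.7 W/m².

Q̄ ≈ 265 W/m²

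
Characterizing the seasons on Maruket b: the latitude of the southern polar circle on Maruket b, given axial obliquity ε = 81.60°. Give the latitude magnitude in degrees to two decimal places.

The polar circle is the lowest latitude that experiences at least one full rotation of continuous darkness at the northern-summer solstice; it lies at |φ| = 90° − ε = 90° − 81.60° = 8.40°.

8.40°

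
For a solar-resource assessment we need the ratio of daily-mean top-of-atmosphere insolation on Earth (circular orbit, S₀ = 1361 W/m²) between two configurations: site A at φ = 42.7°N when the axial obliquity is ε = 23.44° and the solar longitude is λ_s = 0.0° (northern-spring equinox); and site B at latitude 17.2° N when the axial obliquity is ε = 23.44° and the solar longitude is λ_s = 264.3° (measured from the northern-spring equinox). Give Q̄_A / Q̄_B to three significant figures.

Q̄_A / Q̄_B ≈ 1.05

— Configuration A (φ=+42.7°):
Solar declination: sin δ = sin ε · sin λ_s = sin 23.44° × sin 0.0° = 0.00000, so δ = +0.000°.
cos H₀ = −tan(+42.7°) tan(+0.000°) = -0.0000, H₀ = 1.5708 rad.
Bracket: H₀ sin φ sin δ + cos φ cos δ sin H₀ = 1.5708×0.67816×0.00000 + 0.73491×1.00000×1.00000 = 0.000000 + 0.734910 = 0.734910.
Q̄ = (S₀/π) × [bracket] = (1361/π) × 0.734910 = 318.38 W/m².
— Configuration B (φ=+17.2°):
Solar declination: sin δ = sin ε · sin λ_s = sin 23.44° × sin 264.3° = -0.39582, so δ = -23.317°.
cos H₀ = −tan(+17.2°) tan(-23.317°) = 0.1334, H₀ = 1.4370 rad.
Bracket: H₀ sin φ sin δ + cos φ cos δ sin H₀ = 1.4370×0.29571×-0.39582 + 0.95528×0.91833×0.99106 = -0.168198 + 0.869420 = 0.701222.
Q̄ = (S₀/π) × [bracket] = (1361/π) × 0.701222 = 303.78 W/m².
Ratio Q̄_A / Q̄_B = 318.38 / 303.78 = 1.048.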